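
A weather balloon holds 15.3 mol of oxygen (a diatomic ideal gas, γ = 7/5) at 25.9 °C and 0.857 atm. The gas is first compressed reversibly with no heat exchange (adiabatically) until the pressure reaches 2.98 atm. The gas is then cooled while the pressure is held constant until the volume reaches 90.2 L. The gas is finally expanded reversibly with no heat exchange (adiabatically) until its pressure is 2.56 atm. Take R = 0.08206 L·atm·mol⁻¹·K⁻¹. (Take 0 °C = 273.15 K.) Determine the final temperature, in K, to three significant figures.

Convert: T₁ = 299.0 K.
From PV = nRT: V₁ = nRT₁/P₁ = 438.1 L.
Reversible adiabatic, γ = 7/5: T₂ = T₁·(P₂/P₁)^((γ−1)/γ) = 427.0 K; V₂ = V₁·(P₁/P₂)^(1/γ) = 179.9 L.
Isobaric, so V/T is constant: P₃ = P₂; T₃ = T₂·(V₃/V₂) = 214.1 K.
Adiabatic (γ = 7/5), T V^(γ−1) and P V^γ constant: T₄ = T₃·(P₄/P₃)^((γ−1)/γ) = 205.0 K; V₄ = V₃·(P₃/P₄)^(1/γ) = 100.5 L.

T₄ ≈ 205 K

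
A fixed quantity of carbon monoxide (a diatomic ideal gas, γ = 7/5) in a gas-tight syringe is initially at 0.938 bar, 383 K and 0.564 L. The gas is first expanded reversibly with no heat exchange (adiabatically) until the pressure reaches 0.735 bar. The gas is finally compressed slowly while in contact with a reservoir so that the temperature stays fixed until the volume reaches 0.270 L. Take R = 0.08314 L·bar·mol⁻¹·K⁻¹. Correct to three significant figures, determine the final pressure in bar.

Adiabatic (γ = 7/5), T V^(γ−1) and P V^γ constant: T₂ = T₁·(P₂/P₁)^((γ−1)/γ) = 357.2 K; V₂ = V₁·(P₁/P₂)^(1/γ) = 0.6713 L.
Isothermal, so P V is constant: T₃ = T₂; P₃ = P₂·(V₂/V₃) = 1.827 bar.

P₃ ≈ 1.83 bar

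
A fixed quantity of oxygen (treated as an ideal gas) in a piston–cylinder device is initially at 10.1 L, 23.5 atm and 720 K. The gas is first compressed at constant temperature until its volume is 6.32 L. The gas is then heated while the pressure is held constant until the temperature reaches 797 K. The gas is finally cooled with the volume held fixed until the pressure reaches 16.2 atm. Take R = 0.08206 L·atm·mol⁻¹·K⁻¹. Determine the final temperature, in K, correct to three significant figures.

T₄ ≈ 344 K

T constant ⇒ Boyle's law P V = const: T₂ = T₁; P₂ = P₁·(V₁/V₂) = 37.56 atm.
P constant ⇒ V ∝ T: P₃ = P₂; V₃ = V₂·(T₃/T₂) = 6.996 L.
Isochoric, so P/T is constant: V₄ = V₃; T₄ = T₃·(P₄/P₃) = 343.8 K.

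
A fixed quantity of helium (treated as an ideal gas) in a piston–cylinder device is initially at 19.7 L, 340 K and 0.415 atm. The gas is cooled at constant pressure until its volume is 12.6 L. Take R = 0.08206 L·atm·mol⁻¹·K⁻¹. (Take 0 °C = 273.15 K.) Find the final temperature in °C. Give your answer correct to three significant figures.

T₂ ≈ -55.7 °C

Isobaric, so V/T is constant: P₂ = P₁; T₂ = T₁·(V₂/V₁) = 217.5 K.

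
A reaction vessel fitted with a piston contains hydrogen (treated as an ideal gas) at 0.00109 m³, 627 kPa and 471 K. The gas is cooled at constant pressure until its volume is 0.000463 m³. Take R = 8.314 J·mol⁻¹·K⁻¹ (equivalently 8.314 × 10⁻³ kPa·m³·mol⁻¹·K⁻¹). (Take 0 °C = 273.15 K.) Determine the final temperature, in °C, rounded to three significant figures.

P constant ⇒ V ∝ T: P₂ = P₁; T₂ = T₁·(V₂/V₁) = 200.1 K.

T₂ ≈ -73.1 °C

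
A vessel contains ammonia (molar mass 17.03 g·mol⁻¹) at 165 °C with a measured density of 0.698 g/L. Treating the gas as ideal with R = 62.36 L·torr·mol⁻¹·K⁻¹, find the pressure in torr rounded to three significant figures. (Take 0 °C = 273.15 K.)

P ≈ 1.12e+03 torr

ρ = PM/(RT) ⇒ P = ρRT/M = (0.698 × 62.36 × 438.1) / 17.03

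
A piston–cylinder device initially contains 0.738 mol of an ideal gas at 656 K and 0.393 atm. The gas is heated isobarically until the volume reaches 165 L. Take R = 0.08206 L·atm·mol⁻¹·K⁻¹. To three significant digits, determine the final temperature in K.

From PV = nRT: V₁ = nRT₁/P₁ = 101.1 L.
Isobaric, so V/T is constant: P₂ = P₁; T₂ = T₁·(V₂/V₁) = 1071 K.

T₂ ≈ 1.07e+03 K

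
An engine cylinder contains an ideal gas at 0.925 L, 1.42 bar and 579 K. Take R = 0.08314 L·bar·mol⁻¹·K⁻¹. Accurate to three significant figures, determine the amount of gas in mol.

n ≈ 0.0273 mol

PV = nRT ⇒ n = PV/(RT) = (1.42 × 0.925) / (0.08314 × 579)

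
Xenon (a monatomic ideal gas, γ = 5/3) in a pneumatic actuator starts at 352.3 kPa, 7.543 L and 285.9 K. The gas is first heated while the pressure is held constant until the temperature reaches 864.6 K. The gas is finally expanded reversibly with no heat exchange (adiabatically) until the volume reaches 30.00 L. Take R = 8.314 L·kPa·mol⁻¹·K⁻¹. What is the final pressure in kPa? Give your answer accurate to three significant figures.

P₃ ≈ 223 kPa

Isobaric, so V/T is constant: P₂ = P₁; V₂ = V₁·(T₂/T₁) = 22.81 L.
Reversible adiabatic, γ = 5/3: T₃ = T₂·(V₂/V₃)^(γ−1) = 720.3 K; P₃ = P₂·(V₂/V₃)^γ = 223.2 kPa.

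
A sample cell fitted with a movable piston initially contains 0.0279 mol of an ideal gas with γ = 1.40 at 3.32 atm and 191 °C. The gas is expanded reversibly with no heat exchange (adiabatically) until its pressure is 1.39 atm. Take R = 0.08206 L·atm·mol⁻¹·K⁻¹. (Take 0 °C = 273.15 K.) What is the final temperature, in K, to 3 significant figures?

T₂ ≈ 362 K

Convert: T₁ = 464.1 K.
From PV = nRT: V₁ = nRT₁/P₁ = 0.3201 L.
Reversible adiabatic, γ = 1.40: T₂ = T₁·(P₂/P₁)^((γ−1)/γ) = 361.9 K; V₂ = V₁·(P₁/P₂)^(1/γ) = 0.5961 L.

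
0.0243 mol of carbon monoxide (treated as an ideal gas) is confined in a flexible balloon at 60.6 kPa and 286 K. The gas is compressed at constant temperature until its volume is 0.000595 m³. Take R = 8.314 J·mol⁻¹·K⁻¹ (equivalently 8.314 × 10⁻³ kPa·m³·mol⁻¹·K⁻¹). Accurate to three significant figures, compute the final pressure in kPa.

P₂ ≈ 97.1 kPa

From PV = nRT: V₁ = nRT₁/P₁ = 0.0009535 m³.
T constant ⇒ Boyle's law P V = const: T₂ = T₁; P₂ = P₁·(V₁/V₂) = 97.11 kPa.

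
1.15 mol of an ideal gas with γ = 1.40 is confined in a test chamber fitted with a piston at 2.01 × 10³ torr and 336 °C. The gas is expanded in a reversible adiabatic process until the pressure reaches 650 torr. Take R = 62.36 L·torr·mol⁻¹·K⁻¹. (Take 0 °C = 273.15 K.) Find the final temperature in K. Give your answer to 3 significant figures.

Convert: T₁ = 609.1 K.
From PV = nRT: V₁ = nRT₁/P₁ = 21.73 L.
Adiabatic (γ = 1.40), T V^(γ−1) and P V^γ constant: T₂ = T₁·(P₂/P₁)^((γ−1)/γ) = 441.2 K; V₂ = V₁·(P₁/P₂)^(1/γ) = 48.68 L.

T₂ ≈ 441 K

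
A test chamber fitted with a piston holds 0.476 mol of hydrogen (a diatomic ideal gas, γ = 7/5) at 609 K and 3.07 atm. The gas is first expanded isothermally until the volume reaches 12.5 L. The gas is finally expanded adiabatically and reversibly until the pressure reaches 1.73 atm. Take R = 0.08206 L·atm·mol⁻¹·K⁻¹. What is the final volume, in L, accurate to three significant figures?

From PV = nRT: V₁ = nRT₁/P₁ = 7.748 L.
Isothermal, so P V is constant: T₂ = T₁; P₂ = P₁·(V₁/V₂) = 1.903 atm.
Reversible adiabatic, γ = 7/5: T₃ = T₂·(P₃/P₂)^((γ−1)/γ) = 592.6 K; V₃ = V₂·(P₂/P₃)^(1/γ) = 13.38 L.

V₃ ≈ 13.4 L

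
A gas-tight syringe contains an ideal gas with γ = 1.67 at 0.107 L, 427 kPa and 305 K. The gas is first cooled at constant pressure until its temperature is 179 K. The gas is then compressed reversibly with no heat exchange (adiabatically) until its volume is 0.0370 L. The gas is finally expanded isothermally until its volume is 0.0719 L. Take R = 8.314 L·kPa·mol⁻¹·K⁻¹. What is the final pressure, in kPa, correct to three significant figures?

P₄ ≈ 532 kPa

Isobaric, so V/T is constant: P₂ = P₁; V₂ = V₁·(T₂/T₁) = 0.06280 L.
Reversible adiabatic, γ = 1.67: T₃ = T₂·(V₂/V₃)^(γ−1) = 255.1 K; P₃ = P₂·(V₂/V₃)^γ = 1033 kPa.
Isothermal, so P V is constant: T₄ = T₃; P₄ = P₃·(V₃/V₄) = 531.6 kPa.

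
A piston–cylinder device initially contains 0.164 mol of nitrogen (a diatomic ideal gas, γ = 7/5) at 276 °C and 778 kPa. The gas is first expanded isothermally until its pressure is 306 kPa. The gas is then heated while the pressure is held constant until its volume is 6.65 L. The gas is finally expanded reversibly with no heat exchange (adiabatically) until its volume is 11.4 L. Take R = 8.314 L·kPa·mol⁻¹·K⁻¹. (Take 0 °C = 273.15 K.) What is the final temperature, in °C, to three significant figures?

T₄ ≈ 930 °C

Convert: T₁ = 549.1 K.
From PV = nRT: V₁ = nRT₁/P₁ = 0.9624 L.
T constant ⇒ Boyle's law P V = const: T₂ = T₁; V₂ = V₁·(P₁/P₂) = 2.447 L.
Isobaric, so V/T is constant: P₃ = P₂; T₃ = T₂·(V₃/V₂) = 1492 K.
Reversible adiabatic, γ = 7/5: T₄ = T₃·(V₃/V₄)^(γ−1) = 1203 K; P₄ = P₃·(V₃/V₄)^γ = 143.9 kPa.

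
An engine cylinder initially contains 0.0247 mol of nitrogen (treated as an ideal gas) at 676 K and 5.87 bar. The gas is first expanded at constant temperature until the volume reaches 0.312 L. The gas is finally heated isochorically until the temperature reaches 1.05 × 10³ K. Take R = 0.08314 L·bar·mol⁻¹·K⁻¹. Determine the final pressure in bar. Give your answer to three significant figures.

P₃ ≈ 6.91 bar

From PV = nRT: V₁ = nRT₁/P₁ = 0.2365 L.
T constant ⇒ Boyle's law P V = const: T₂ = T₁; P₂ = P₁·(V₁/V₂) = 4.449 bar.
V constant ⇒ P ∝ T: V₃ = V₂; P₃ = P₂·(T₃/T₂) = 6.911 bar.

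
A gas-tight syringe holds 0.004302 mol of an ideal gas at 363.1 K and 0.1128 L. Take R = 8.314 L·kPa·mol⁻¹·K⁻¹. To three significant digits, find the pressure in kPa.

PV = nRT ⇒ P = nRT/V = (0.004302 × 8.314 × 363.1) / 0.1128

P ≈ 115 kPa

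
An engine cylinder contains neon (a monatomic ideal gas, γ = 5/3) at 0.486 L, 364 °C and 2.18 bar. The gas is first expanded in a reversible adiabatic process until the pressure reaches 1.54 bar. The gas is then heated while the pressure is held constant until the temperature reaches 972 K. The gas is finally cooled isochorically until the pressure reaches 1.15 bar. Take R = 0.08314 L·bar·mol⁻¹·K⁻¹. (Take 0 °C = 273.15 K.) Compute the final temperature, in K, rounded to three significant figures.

T₄ ≈ 726 K

Convert: T₁ = 637.1 K.
Adiabatic (γ = 5/3), T V^(γ−1) and P V^γ constant: T₂ = T₁·(P₂/P₁)^((γ−1)/γ) = 554.5 K; V₂ = V₁·(P₁/P₂)^(1/γ) = 0.5987 L.
P constant ⇒ V ∝ T: P₃ = P₂; V₃ = V₂·(T₃/T₂) = 1.050 L.
V constant ⇒ P ∝ T: V₄ = V₃; T₄ = T₃·(P₄/P₃) = 725.8 K.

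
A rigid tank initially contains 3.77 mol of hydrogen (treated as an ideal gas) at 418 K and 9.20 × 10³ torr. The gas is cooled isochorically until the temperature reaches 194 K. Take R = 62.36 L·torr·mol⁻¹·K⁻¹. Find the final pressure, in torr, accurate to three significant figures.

P₂ ≈ 4.27e+03 torr

From PV = nRT: V₁ = nRT₁/P₁ = 10.68 L.
V constant ⇒ P ∝ T: V₂ = V₁; P₂ = P₁·(T₂/T₁) = 4270 torr.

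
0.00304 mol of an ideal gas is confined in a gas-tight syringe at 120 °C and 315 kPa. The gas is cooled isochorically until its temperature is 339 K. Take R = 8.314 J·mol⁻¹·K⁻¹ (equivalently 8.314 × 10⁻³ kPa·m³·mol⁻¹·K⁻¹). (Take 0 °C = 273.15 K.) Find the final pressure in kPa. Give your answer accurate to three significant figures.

Convert: T₁ = 393.1 K.
From PV = nRT: V₁ = nRT₁/P₁ = 3.155e-05 m³.
V constant ⇒ P ∝ T: V₂ = V₁; P₂ = P₁·(T₂/T₁) = 271.6 kPa.

P₂ ≈ 272 kPa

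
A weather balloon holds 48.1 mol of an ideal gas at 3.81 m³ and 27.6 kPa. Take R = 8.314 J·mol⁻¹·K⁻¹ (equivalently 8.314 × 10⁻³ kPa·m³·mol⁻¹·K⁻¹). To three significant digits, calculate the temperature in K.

T ≈ 263 K

PV = nRT ⇒ T = PV/(nR) = (27.6 × 3.81) / (48.1 × 8.314 × 10⁻³)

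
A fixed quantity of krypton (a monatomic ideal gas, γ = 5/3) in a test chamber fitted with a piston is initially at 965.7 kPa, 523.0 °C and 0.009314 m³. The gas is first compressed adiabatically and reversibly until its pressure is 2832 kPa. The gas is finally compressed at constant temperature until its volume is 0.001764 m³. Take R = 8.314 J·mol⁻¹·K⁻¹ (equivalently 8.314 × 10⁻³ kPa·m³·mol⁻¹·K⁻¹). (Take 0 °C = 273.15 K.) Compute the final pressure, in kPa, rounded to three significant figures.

Convert: T₁ = 796.1 K.
Adiabatic (γ = 5/3), T V^(γ−1) and P V^γ constant: T₂ = T₁·(P₂/P₁)^((γ−1)/γ) = 1224 K; V₂ = V₁·(P₁/P₂)^(1/γ) = 0.004884 m³.
Isothermal, so P V is constant: T₃ = T₂; P₃ = P₂·(V₂/V₃) = 7841 kPa.

P₃ ≈ 7.84e+03 kPa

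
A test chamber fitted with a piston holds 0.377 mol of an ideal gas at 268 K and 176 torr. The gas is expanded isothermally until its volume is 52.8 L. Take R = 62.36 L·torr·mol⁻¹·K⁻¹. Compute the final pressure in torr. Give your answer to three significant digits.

From PV = nRT: V₁ = nRT₁/P₁ = 35.80 L.
T constant ⇒ Boyle's law P V = const: T₂ = T₁; P₂ = P₁·(V₁/V₂) = 119.3 torr.

P₂ ≈ 119 torr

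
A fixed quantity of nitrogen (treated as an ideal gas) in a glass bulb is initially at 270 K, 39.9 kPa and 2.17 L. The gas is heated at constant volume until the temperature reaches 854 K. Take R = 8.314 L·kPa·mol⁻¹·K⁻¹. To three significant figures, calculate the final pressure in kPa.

P₂ ≈ 126 kPa

Isochoric, so P/T is constant: V₂ = V₁; P₂ = P₁·(T₂/T₁) = 126.2 kPa.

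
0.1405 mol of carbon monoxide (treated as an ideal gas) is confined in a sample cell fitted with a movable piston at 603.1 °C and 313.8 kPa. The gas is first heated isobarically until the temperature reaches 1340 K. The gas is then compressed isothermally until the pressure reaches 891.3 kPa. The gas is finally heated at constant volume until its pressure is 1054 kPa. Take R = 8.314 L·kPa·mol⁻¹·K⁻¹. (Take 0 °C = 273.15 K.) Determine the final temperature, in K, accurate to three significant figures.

T₄ ≈ 1.58e+03 K

Convert: T₁ = 876.2 K.
From PV = nRT: V₁ = nRT₁/P₁ = 3.262 L.
Isobaric, so V/T is constant: P₂ = P₁; V₂ = V₁·(T₂/T₁) = 4.988 L.
T constant ⇒ Boyle's law P V = const: T₃ = T₂; V₃ = V₂·(P₂/P₃) = 1.756 L.
V constant ⇒ P ∝ T: V₄ = V₃; T₄ = T₃·(P₄/P₃) = 1585 K.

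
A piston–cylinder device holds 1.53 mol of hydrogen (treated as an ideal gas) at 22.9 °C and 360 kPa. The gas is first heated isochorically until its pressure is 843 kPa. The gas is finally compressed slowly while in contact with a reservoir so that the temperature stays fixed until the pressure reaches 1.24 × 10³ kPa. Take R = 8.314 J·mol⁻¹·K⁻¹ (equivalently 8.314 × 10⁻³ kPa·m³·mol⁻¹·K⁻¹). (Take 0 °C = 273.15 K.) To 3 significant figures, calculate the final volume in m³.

Convert: T₁ = 296.0 K.
From PV = nRT: V₁ = nRT₁/P₁ = 0.01046 m³.
V constant ⇒ P ∝ T: V₂ = V₁; T₂ = T₁·(P₂/P₁) = 693.3 K.
Isothermal, so P V is constant: T₃ = T₂; V₃ = V₂·(P₂/P₃) = 0.007112 m³.

V₃ ≈ 0.00711 m³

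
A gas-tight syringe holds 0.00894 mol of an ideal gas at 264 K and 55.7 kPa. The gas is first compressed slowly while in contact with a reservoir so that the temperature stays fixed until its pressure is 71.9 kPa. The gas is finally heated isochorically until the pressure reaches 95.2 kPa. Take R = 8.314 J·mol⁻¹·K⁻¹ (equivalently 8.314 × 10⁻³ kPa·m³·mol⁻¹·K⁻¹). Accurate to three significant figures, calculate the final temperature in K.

T₃ ≈ 350 K

From PV = nRT: V₁ = nRT₁/P₁ = 0.0003523 m³.
Isothermal, so P V is constant: T₂ = T₁; V₂ = V₁·(P₁/P₂) = 0.0002729 m³.
Isochoric, so P/T is constant: V₃ = V₂; T₃ = T₂·(P₃/P₂) = 349.6 K.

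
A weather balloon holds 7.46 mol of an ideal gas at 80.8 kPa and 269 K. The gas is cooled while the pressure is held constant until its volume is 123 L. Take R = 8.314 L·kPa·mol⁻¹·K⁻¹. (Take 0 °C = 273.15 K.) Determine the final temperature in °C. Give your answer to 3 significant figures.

T₂ ≈ -113 °C

From PV = nRT: V₁ = nRT₁/P₁ = 206.5 L.
P constant ⇒ V ∝ T: P₂ = P₁; T₂ = T₁·(V₂/V₁) = 160.2 K.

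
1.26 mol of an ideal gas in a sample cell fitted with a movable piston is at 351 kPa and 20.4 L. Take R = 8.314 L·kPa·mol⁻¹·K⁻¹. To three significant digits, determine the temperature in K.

T ≈ 684 K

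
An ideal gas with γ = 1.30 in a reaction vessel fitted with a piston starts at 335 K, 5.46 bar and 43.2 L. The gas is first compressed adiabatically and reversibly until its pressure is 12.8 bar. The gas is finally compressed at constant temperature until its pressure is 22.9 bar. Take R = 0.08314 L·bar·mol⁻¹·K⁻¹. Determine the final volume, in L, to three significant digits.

V₃ ≈ 12.5 L

Reversible adiabatic, γ = 1.30: T₂ = T₁·(P₂/P₁)^((γ−1)/γ) = 407.8 K; V₂ = V₁·(P₁/P₂)^(1/γ) = 22.43 L.
T constant ⇒ Boyle's law P V = const: T₃ = T₂; V₃ = V₂·(P₂/P₃) = 12.54 L.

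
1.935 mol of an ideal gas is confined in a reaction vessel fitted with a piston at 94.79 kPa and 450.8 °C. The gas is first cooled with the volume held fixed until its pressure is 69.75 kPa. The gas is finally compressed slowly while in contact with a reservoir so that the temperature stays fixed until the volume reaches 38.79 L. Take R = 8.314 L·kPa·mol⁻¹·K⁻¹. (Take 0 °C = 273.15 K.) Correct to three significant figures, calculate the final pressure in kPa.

Convert: T₁ = 724.0 K.
From PV = nRT: V₁ = nRT₁/P₁ = 122.9 L.
V constant ⇒ P ∝ T: V₂ = V₁; T₂ = T₁·(P₂/P₁) = 532.7 K.
Isothermal, so P V is constant: T₃ = T₂; P₃ = P₂·(V₂/V₃) = 220.9 kPa.

P₃ ≈ 221 kPa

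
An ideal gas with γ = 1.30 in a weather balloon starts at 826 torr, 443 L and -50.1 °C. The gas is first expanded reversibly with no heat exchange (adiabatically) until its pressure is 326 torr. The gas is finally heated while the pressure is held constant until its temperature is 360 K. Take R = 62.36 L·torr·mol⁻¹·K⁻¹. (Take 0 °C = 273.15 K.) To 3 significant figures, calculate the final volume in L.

V₃ ≈ 1.81e+03 L

Convert: T₁ = 223.0 K.
Adiabatic (γ = 1.30), T V^(γ−1) and P V^γ constant: T₂ = T₁·(P₂/P₁)^((γ−1)/γ) = 180.0 K; V₂ = V₁·(P₁/P₂)^(1/γ) = 905.7 L.
Isobaric, so V/T is constant: P₃ = P₂; V₃ = V₂·(T₃/T₂) = 1812 L.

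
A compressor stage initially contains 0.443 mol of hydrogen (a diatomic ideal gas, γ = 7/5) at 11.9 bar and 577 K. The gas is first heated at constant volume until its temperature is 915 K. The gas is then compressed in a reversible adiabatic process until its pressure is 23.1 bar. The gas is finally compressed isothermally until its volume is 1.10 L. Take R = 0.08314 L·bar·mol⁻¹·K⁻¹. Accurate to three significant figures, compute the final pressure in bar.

P₄ ≈ 32.5 bar

From PV = nRT: V₁ = nRT₁/P₁ = 1.786 L.
Isochoric, so P/T is constant: V₂ = V₁; P₂ = P₁·(T₂/T₁) = 18.87 bar.
Reversible adiabatic, γ = 7/5: T₃ = T₂·(P₃/P₂)^((γ−1)/γ) = 969.4 K; V₃ = V₂·(P₂/P₃)^(1/γ) = 1.546 L.
T constant ⇒ Boyle's law P V = const: T₄ = T₃; P₄ = P₃·(V₃/V₄) = 32.46 bar.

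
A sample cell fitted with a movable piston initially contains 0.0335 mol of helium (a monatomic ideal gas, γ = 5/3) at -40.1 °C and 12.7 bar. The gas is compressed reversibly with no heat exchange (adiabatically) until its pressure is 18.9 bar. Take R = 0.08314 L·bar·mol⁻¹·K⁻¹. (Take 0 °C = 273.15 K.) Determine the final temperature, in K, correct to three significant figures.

Convert: T₁ = 233.0 K.
From PV = nRT: V₁ = nRT₁/P₁ = 0.05111 L.
Adiabatic (γ = 5/3), T V^(γ−1) and P V^γ constant: T₂ = T₁·(P₂/P₁)^((γ−1)/γ) = 273.2 K; V₂ = V₁·(P₁/P₂)^(1/γ) = 0.04026 L.

T₂ ≈ 273 K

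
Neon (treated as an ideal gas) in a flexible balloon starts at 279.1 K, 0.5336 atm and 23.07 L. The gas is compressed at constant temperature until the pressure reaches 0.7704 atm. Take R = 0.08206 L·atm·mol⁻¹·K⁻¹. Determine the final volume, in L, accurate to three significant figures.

V₂ ≈ 16.0 L

T constant ⇒ Boyle's law P V = const: T₂ = T₁; V₂ = V₁·(P₁/P₂) = 15.98 L.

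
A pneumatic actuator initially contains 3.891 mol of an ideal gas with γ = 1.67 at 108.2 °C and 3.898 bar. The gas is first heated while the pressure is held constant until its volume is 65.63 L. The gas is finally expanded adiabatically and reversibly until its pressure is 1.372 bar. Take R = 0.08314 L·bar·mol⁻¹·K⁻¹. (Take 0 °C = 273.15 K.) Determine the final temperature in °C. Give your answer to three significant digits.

Convert: T₁ = 381.3 K.
From PV = nRT: V₁ = nRT₁/P₁ = 31.65 L.
P constant ⇒ V ∝ T: P₂ = P₁; T₂ = T₁·(V₂/V₁) = 790.8 K.
Adiabatic (γ = 1.67), T V^(γ−1) and P V^γ constant: T₃ = T₂·(P₃/P₂)^((γ−1)/γ) = 520.2 K; V₃ = V₂·(P₂/P₃)^(1/γ) = 122.6 L.

T₃ ≈ 247 °C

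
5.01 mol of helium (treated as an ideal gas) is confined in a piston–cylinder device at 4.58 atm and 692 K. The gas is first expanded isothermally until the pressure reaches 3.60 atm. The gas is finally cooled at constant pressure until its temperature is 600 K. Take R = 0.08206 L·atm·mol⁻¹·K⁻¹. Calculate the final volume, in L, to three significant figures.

V₃ ≈ 68.5 L

From PV = nRT: V₁ = nRT₁/P₁ = 62.12 L.
T constant ⇒ Boyle's law P V = const: T₂ = T₁; V₂ = V₁·(P₁/P₂) = 79.03 L.
Isobaric, so V/T is constant: P₃ = P₂; V₃ = V₂·(T₃/T₂) = 68.52 L.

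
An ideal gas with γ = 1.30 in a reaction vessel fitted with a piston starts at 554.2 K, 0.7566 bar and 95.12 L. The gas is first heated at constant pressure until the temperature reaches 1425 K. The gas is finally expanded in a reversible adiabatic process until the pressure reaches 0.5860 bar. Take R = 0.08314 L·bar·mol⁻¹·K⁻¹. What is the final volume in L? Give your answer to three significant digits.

P constant ⇒ V ∝ T: P₂ = P₁; V₂ = V₁·(T₂/T₁) = 244.6 L.
Reversible adiabatic, γ = 1.30: T₃ = T₂·(P₃/P₂)^((γ−1)/γ) = 1343 K; V₃ = V₂·(P₂/P₃)^(1/γ) = 297.7 L.

V₃ ≈ 298 L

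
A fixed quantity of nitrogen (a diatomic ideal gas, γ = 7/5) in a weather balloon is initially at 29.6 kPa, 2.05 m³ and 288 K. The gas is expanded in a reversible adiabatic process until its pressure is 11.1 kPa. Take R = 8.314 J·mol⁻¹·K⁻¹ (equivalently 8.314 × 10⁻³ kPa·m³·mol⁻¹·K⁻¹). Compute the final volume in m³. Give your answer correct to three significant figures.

Reversible adiabatic, γ = 7/5: T₂ = T₁·(P₂/P₁)^((γ−1)/γ) = 217.6 K; V₂ = V₁·(P₁/P₂)^(1/γ) = 4.131 m³.

V₂ ≈ 4.13 m³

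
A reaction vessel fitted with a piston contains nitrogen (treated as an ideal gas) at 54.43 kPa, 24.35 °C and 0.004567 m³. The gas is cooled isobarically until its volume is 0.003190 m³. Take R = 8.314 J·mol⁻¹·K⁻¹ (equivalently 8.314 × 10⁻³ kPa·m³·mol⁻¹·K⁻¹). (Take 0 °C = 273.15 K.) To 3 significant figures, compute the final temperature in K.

T₂ ≈ 208 K

Convert: T₁ = 297.5 K.
P constant ⇒ V ∝ T: P₂ = P₁; T₂ = T₁·(V₂/V₁) = 207.8 K.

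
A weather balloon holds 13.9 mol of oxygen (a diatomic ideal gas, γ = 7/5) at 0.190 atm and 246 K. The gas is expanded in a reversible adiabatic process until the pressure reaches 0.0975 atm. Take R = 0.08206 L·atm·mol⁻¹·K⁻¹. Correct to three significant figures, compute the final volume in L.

From PV = nRT: V₁ = nRT₁/P₁ = 1477 L.
Reversible adiabatic, γ = 7/5: T₂ = T₁·(P₂/P₁)^((γ−1)/γ) = 203.3 K; V₂ = V₁·(P₁/P₂)^(1/γ) = 2378 L.

V₂ ≈ 2.38e+03 L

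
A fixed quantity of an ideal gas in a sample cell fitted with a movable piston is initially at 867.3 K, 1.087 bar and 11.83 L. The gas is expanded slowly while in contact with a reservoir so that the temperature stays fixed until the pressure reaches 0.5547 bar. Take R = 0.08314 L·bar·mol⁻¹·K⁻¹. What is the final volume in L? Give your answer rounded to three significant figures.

V₂ ≈ 23.2 L

Isothermal, so P V is constant: T₂ = T₁; V₂ = V₁·(P₁/P₂) = 23.18 L.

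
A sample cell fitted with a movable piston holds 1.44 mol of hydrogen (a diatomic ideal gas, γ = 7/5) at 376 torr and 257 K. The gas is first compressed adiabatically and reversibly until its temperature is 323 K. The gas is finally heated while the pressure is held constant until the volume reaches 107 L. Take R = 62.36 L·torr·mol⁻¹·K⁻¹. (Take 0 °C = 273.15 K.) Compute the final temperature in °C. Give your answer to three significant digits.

T₃ ≈ 724 °C

From PV = nRT: V₁ = nRT₁/P₁ = 61.38 L.
Reversible adiabatic, γ = 7/5: P₂ = P₁·(T₂/T₁)^(γ/(γ−1)) = 836.8 torr; V₂ = V₁·(T₁/T₂)^(1/(γ−1)) = 34.66 L.
P constant ⇒ V ∝ T: P₃ = P₂; T₃ = T₂·(V₃/V₂) = 997.1 K.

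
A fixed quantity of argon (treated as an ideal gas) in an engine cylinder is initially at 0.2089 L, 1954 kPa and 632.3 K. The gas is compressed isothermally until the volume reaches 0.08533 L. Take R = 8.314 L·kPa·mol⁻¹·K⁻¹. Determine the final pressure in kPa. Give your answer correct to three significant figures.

P₂ ≈ 4.78e+03 kPa

Isothermal, so P V is constant: T₂ = T₁; P₂ = P₁·(V₁/V₂) = 4784 kPa.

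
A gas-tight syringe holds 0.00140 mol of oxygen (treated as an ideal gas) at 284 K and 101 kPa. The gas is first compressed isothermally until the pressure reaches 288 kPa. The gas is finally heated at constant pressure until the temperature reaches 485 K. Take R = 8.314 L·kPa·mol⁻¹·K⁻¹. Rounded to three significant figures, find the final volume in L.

V₃ ≈ 0.0196 L

From PV = nRT: V₁ = nRT₁/P₁ = 0.03273 L.
T constant ⇒ Boyle's law P V = const: T₂ = T₁; V₂ = V₁·(P₁/P₂) = 0.01148 L.
Isobaric, so V/T is constant: P₃ = P₂; V₃ = V₂·(T₃/T₂) = 0.01960 L.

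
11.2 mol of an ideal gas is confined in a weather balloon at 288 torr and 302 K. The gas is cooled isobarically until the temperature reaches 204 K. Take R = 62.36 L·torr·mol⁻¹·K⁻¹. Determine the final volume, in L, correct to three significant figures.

V₂ ≈ 495 L

From PV = nRT: V₁ = nRT₁/P₁ = 732.4 L.
Isobaric, so V/T is constant: P₂ = P₁; V₂ = V₁·(T₂/T₁) = 494.7 L.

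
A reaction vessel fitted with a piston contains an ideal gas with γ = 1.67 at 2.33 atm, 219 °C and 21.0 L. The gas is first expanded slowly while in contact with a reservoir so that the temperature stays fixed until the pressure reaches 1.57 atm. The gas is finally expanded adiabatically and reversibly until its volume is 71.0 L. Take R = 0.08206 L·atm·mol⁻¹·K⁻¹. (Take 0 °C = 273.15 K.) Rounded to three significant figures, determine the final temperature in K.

T₃ ≈ 283 K

Convert: T₁ = 492.1 K.
Isothermal, so P V is constant: T₂ = T₁; V₂ = V₁·(P₁/P₂) = 31.17 L.
Adiabatic (γ = 1.67), T V^(γ−1) and P V^γ constant: T₃ = T₂·(V₂/V₃)^(γ−1) = 283.5 K; P₃ = P₂·(V₂/V₃)^γ = 0.3970 atm.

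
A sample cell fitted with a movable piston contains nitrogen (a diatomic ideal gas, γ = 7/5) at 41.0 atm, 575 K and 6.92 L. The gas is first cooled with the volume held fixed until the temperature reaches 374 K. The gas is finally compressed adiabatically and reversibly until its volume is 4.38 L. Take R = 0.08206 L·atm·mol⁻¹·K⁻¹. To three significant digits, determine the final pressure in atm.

V constant ⇒ P ∝ T: V₂ = V₁; P₂ = P₁·(T₂/T₁) = 26.67 atm.
Adiabatic (γ = 7/5), T V^(γ−1) and P V^γ constant: T₃ = T₂·(V₂/V₃)^(γ−1) = 449.1 K; P₃ = P₂·(V₂/V₃)^γ = 50.59 atm.

P₃ ≈ 50.6 atm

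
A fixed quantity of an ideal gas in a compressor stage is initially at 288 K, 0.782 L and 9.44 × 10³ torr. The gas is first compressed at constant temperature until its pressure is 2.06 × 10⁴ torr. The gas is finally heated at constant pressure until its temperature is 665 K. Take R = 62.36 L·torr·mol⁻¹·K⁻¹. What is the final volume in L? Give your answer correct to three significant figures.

V₃ ≈ 0.827 L

Isothermal, so P V is constant: T₂ = T₁; V₂ = V₁·(P₁/P₂) = 0.3584 L.
P constant ⇒ V ∝ T: P₃ = P₂; V₃ = V₂·(T₃/T₂) = 0.8274 L.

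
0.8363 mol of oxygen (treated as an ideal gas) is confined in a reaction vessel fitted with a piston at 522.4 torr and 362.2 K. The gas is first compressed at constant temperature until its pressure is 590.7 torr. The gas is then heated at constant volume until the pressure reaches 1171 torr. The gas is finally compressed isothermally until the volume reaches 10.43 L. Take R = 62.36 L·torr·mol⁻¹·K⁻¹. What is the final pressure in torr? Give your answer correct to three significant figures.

P₄ ≈ 3.59e+03 torr

From PV = nRT: V₁ = nRT₁/P₁ = 36.16 L.
Isothermal, so P V is constant: T₂ = T₁; V₂ = V₁·(P₁/P₂) = 31.98 L.
Isochoric, so P/T is constant: V₃ = V₂; T₃ = T₂·(P₃/P₂) = 718.0 K.
T constant ⇒ Boyle's law P V = const: T₄ = T₃; P₄ = P₃·(V₃/V₄) = 3590 torr.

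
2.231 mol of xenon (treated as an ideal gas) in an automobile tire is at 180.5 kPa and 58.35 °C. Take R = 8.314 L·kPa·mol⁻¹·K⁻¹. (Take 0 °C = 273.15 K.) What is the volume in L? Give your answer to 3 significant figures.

Convert: T = 331.50 K.
PV = nRT ⇒ V = nRT/P = (2.231 × 8.314 × 331.50) / 180.5

V ≈ 34.1 L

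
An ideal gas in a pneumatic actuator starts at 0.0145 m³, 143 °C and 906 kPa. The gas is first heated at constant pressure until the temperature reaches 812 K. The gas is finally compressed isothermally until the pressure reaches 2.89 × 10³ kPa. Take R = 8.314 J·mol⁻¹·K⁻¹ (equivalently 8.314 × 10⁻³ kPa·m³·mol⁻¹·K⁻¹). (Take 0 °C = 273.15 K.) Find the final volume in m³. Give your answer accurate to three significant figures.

V₃ ≈ 0.00887 m³

Convert: T₁ = 416.1 K.
Isobaric, so V/T is constant: P₂ = P₁; V₂ = V₁·(T₂/T₁) = 0.02829 m³.
Isothermal, so P V is constant: T₃ = T₂; V₃ = V₂·(P₂/P₃) = 0.008870 m³.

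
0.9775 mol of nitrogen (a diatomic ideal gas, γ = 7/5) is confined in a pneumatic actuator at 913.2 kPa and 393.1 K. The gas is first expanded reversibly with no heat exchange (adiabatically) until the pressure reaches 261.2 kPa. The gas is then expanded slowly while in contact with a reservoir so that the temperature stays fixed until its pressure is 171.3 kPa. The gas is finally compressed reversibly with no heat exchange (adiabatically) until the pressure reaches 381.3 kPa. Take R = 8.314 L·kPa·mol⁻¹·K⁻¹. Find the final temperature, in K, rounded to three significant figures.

From PV = nRT: V₁ = nRT₁/P₁ = 3.498 L.
Reversible adiabatic, γ = 7/5: T₂ = T₁·(P₂/P₁)^((γ−1)/γ) = 274.9 K; V₂ = V₁·(P₁/P₂)^(1/γ) = 8.554 L.
Isothermal, so P V is constant: T₃ = T₂; V₃ = V₂·(P₂/P₃) = 13.04 L.
Reversible adiabatic, γ = 7/5: T₄ = T₃·(P₄/P₃)^((γ−1)/γ) = 345.5 K; V₄ = V₃·(P₃/P₄)^(1/γ) = 7.364 L.

T₄ ≈ 346 K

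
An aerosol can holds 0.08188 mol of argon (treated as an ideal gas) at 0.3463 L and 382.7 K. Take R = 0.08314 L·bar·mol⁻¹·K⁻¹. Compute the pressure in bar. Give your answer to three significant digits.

PV = nRT ⇒ P = nRT/V = (0.08188 × 0.08314 × 382.7) / 0.3463

P ≈ 7.52 bar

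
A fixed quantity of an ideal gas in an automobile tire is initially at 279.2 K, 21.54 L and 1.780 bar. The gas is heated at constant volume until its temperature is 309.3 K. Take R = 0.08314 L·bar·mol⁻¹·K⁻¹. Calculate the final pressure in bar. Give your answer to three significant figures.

Isochoric, so P/T is constant: V₂ = V₁; P₂ = P₁·(T₂/T₁) = 1.972 bar.

P₂ ≈ 1.97 bar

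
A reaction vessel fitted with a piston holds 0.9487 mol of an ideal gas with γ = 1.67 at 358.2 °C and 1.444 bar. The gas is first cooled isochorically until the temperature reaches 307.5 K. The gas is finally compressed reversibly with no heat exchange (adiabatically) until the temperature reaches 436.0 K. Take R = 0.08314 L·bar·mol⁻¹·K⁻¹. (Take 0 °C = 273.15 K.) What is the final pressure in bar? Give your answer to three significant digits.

P₃ ≈ 1.68 bar

Convert: T₁ = 631.3 K.
From PV = nRT: V₁ = nRT₁/P₁ = 34.49 L.
Isochoric, so P/T is constant: V₂ = V₁; P₂ = P₁·(T₂/T₁) = 0.7033 bar.
Reversible adiabatic, γ = 1.67: P₃ = P₂·(T₃/T₂)^(γ/(γ−1)) = 1.679 bar; V₃ = V₂·(T₂/T₃)^(1/(γ−1)) = 20.48 L.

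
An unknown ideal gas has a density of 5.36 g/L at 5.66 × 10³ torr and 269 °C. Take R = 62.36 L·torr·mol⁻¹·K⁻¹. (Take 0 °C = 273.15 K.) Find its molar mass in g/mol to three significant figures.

ρ = PM/(RT) ⇒ M = ρRT/P = (5.36 × 62.36 × 542.1) / 5.66e+03

M ≈ 32.0 g/mol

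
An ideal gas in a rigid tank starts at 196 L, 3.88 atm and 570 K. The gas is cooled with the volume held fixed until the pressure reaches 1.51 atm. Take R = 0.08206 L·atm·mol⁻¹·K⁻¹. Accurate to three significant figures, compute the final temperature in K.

Isochoric, so P/T is constant: V₂ = V₁; T₂ = T₁·(P₂/P₁) = 221.8 K.

T₂ ≈ 222 K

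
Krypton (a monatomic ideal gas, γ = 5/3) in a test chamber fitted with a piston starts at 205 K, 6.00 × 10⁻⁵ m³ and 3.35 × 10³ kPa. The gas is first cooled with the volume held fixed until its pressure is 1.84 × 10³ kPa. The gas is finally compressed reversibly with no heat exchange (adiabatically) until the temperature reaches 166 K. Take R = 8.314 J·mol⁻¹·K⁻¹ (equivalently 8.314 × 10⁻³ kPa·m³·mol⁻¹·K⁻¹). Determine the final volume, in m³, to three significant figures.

V constant ⇒ P ∝ T: V₂ = V₁; T₂ = T₁·(P₂/P₁) = 112.6 K.
Reversible adiabatic, γ = 5/3: P₃ = P₂·(T₃/T₂)^(γ/(γ−1)) = 4856 kPa; V₃ = V₂·(T₂/T₃)^(1/(γ−1)) = 3.352e-05 m³.

V₃ ≈ 3.35e-05 m³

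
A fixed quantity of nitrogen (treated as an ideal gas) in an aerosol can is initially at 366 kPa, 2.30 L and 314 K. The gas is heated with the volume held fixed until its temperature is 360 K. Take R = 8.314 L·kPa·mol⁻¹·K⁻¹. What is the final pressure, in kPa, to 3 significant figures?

P₂ ≈ 420 kPa

V constant ⇒ P ∝ T: V₂ = V₁; P₂ = P₁·(T₂/T₁) = 419.6 kPa.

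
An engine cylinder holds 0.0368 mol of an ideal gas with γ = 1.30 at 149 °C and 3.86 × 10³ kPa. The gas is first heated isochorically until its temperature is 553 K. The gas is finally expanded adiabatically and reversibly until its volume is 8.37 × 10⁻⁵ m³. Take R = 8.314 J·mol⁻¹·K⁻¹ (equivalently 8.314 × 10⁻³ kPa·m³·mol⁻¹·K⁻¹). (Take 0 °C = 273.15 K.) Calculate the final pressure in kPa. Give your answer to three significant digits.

Convert: T₁ = 422.1 K.
From PV = nRT: V₁ = nRT₁/P₁ = 3.346e-05 m³.
V constant ⇒ P ∝ T: V₂ = V₁; P₂ = P₁·(T₂/T₁) = 5056 kPa.
Reversible adiabatic, γ = 1.30: T₃ = T₂·(V₂/V₃)^(γ−1) = 420.0 K; P₃ = P₂·(V₂/V₃)^γ = 1535 kPa.

P₃ ≈ 1.54e+03 kPa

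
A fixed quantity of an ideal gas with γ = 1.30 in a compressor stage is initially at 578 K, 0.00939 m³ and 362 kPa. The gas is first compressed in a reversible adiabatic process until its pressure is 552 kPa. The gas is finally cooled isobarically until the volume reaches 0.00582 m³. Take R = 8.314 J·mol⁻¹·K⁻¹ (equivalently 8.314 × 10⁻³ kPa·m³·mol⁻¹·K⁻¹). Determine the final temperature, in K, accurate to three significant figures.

T₃ ≈ 546 K

Reversible adiabatic, γ = 1.30: T₂ = T₁·(P₂/P₁)^((γ−1)/γ) = 637.1 K; V₂ = V₁·(P₁/P₂)^(1/γ) = 0.006788 m³.
P constant ⇒ V ∝ T: P₃ = P₂; T₃ = T₂·(V₃/V₂) = 546.3 K.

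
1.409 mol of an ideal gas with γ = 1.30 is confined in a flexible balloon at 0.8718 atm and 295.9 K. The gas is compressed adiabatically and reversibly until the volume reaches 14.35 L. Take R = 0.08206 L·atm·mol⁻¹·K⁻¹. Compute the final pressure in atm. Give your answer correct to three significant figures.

From PV = nRT: V₁ = nRT₁/P₁ = 39.24 L.
Adiabatic (γ = 1.30), T V^(γ−1) and P V^γ constant: T₂ = T₁·(V₁/V₂)^(γ−1) = 400.1 K; P₂ = P₁·(V₁/V₂)^γ = 3.224 atm.

P₂ ≈ 3.22 atm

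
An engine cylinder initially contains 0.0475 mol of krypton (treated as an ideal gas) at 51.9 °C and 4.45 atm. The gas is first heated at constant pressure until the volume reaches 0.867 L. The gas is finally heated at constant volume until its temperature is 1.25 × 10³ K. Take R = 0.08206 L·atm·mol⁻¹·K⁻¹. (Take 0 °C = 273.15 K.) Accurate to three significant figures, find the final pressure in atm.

P₃ ≈ 5.62 atm

Convert: T₁ = 325.0 K.
From PV = nRT: V₁ = nRT₁/P₁ = 0.2847 L.
P constant ⇒ V ∝ T: P₂ = P₁; T₂ = T₁·(V₂/V₁) = 989.8 K.
Isochoric, so P/T is constant: V₃ = V₂; P₃ = P₂·(T₃/T₂) = 5.620 atm.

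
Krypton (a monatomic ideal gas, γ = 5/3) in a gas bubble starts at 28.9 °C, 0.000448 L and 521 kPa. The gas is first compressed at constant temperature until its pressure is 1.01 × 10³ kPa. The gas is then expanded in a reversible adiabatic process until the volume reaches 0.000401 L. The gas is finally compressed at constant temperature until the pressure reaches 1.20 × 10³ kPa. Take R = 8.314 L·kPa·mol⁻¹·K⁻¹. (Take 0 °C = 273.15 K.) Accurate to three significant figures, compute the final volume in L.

V₄ ≈ 0.000135 L

Convert: T₁ = 302.0 K.
Isothermal, so P V is constant: T₂ = T₁; V₂ = V₁·(P₁/P₂) = 0.0002311 L.
Reversible adiabatic, γ = 5/3: T₃ = T₂·(V₂/V₃)^(γ−1) = 209.2 K; P₃ = P₂·(V₂/V₃)^γ = 403.1 kPa.
T constant ⇒ Boyle's law P V = const: T₄ = T₃; V₄ = V₃·(P₃/P₄) = 0.0001347 L.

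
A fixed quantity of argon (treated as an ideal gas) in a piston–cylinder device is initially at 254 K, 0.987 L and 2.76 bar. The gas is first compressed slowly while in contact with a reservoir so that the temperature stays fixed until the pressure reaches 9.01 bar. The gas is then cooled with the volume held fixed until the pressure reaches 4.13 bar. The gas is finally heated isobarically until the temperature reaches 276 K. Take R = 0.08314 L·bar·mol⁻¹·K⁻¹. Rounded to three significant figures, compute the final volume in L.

Isothermal, so P V is constant: T₂ = T₁; V₂ = V₁·(P₁/P₂) = 0.3023 L.
V constant ⇒ P ∝ T: V₃ = V₂; T₃ = T₂·(P₃/P₂) = 116.4 K.
P constant ⇒ V ∝ T: P₄ = P₃; V₄ = V₃·(T₄/T₃) = 0.7167 L.

V₄ ≈ 0.717 L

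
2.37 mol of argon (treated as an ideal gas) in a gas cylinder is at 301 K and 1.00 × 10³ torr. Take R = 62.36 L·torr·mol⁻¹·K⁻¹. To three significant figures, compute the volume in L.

V ≈ 44.5 L

PV = nRT ⇒ V = nRT/P = (2.37 × 62.36 × 301) / 1.00e+03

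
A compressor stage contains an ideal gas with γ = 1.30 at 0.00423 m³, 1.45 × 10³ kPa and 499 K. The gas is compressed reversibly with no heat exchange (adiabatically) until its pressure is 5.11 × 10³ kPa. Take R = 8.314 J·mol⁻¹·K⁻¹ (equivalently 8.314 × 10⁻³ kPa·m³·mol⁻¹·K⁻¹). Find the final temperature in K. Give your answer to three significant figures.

Adiabatic (γ = 1.30), T V^(γ−1) and P V^γ constant: T₂ = T₁·(P₂/P₁)^((γ−1)/γ) = 667.3 K; V₂ = V₁·(P₁/P₂)^(1/γ) = 0.001605 m³.

T₂ ≈ 667 K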